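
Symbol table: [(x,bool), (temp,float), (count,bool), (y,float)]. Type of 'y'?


Lookup 'y' → type float


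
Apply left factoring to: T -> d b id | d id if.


Common prefix: 'd'
Factored: T -> d T', T' -> b id | id if


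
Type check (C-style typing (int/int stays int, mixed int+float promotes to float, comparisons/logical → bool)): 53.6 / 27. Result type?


Operand types: float / int
Rule: mixed int/float promotes to float; int/int stays int
Result type: float


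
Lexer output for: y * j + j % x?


Scan left to right, longest-match per lexeme
Tokens: ID(y), OP(*), ID(j), OP(+), ID(j), OP(%), ID(x)


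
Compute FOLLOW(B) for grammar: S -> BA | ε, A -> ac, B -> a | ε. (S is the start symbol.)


$ ∈ FOLLOW(S). For each A -> αBβ: add FIRST(β)\{ε} to FOLLOW(B); if β nullable, add FOLLOW(A).
FOLLOW(B) = {a}


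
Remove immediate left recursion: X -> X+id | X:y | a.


Left-recursive alternatives: X+id, X:y; non-recursive: a
Introduce X': X -> aX', X' -> +idX' | :yX' | ε


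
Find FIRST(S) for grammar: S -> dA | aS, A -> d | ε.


Per alternative of S: FIRST(dA) = {d}; FIRST(aS) = {a}
FIRST(S) = {a, d}


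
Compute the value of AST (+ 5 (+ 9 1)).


Evaluate inner: (+ 9 1) = 10
Evaluate root: (+ 5 10) = 15
Result: 15


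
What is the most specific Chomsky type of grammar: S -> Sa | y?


Left-linear: every RHS is a terminal or one nonterminal followed by a terminal
Classification: Type 3 (Regular)


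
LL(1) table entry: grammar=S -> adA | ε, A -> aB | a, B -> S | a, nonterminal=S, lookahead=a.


For [S, a]: 'a' ∈ FIRST(adA)
Entry: S -> adA


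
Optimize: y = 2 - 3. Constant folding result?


2 - 3 = -1 at compile time
Optimized: y = -1


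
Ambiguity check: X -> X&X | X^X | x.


'x&x^x' has two parse trees (no precedence encoded between & and ^)
Ambiguous


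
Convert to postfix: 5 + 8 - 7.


Left to right (same or higher precedence on left)
Postfix: 5 8 + 7 -


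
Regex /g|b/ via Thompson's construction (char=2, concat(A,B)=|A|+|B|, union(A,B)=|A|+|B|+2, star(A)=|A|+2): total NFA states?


Syntax tree has 2 char leaf(s), 1 union(s), 0 star(s)
chars contribute 2×2 = 4; each union adds +2; each star adds +2
Total: 4 + 2 + 0 = 6 states


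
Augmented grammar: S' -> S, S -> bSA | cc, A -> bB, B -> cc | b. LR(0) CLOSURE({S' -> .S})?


Start: S' -> .S
For each item with dot before a nonterminal B, add B -> .γ for every B-production
Closure: [S' -> .S, S -> .bSA, S -> .cc]


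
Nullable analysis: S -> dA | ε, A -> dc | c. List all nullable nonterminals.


A nonterminal is nullable iff some alternative derives ε (directly, or every symbol in it is nullable)
Nullable: {S}


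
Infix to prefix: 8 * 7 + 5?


left-to-right (same/higher precedence on left): tree is (+ (* 8 7) 5)
Prefix: + * 8 7 5


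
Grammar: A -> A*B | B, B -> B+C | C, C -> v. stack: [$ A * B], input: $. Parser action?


handle 'A*B' on top; lookahead ∈ FOLLOW(A) = {*, $}
Action: reduce (A -> A*B)


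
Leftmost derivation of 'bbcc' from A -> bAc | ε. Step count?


Derivation: A => bAc => bbAcc => bbcc
Steps: 3


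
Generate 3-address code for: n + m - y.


Break into single-operator statements:
t1 = n + m
t2 = t1 - y


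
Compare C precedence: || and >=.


'>=' is relational (level 7); '||' is logical OR (level 1)
Higher level binds tighter
'>=' has higher precedence than '||'


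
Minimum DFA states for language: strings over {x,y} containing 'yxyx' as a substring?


KMP-style automaton: 4 progress states + 1 absorbing accept = 5
Minimal DFA: 5 states


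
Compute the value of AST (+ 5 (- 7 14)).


Evaluate inner: (- 7 14) = -7
Evaluate root: (+ 5 -7) = -2
Result: -2


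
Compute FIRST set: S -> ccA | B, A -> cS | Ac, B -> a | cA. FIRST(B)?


Per alternative of B: FIRST(a) = {a}; FIRST(cA) = {c}
FIRST(B) = {a, c}


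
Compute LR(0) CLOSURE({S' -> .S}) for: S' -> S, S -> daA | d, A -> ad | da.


Start: S' -> .S
For each item with dot before a nonterminal B, add B -> .γ for every B-production
Closure: [S' -> .S, S -> .daA, S -> .d]


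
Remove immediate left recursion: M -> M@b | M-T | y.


Left-recursive alternatives: M@b, M-T; non-recursive: y
Introduce M': M -> yM', M' -> @bM' | -TM' | ε


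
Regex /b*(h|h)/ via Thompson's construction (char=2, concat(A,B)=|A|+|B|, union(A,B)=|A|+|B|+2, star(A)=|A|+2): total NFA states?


Syntax tree has 3 char leaf(s), 1 union(s), 1 star(s)
chars contribute 3×2 = 6; each union adds +2; each star adds +2
Total: 6 + 2 + 2 = 10 states


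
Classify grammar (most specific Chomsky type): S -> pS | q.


Right-linear: every RHS is a terminal or a terminal followed by one nonterminal
Classification: Type 3 (Regular)


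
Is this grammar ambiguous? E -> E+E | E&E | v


'v+v&v' has two parse trees (no precedence encoded between + and &)
Ambiguous


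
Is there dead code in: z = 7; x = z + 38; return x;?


z is read by x's definition; x is returned
No dead code


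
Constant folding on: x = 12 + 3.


12 + 3 = 15 at compile time
Optimized: x = 15


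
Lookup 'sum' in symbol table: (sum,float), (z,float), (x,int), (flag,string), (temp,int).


Lookup 'sum' → type float


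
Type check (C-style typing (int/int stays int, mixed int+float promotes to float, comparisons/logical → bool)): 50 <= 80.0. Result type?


Operand types: int <= float
Rule: comparison yields bool
Result type: bool


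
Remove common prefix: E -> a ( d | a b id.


Common prefix: 'a'
Factored: E -> a E', E' -> ( d | b id


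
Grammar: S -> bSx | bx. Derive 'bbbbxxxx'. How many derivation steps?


Derivation: S => bSx => bbSxx => bbbSxxx => bbbbxxxx
Steps: 4


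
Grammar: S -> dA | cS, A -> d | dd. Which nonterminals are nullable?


A nonterminal is nullable iff some alternative derives ε (directly, or every symbol in it is nullable)
Nullable: {}


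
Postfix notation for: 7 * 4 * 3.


Left to right (same or higher precedence on left)
Postfix: 7 4 * 3 *


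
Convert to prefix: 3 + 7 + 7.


left-to-right (same/higher precedence on left): tree is (+ (+ 3 7) 7)
Prefix: + + 3 7 7


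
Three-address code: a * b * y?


Break into single-operator statements:
t1 = a * b
t2 = t1 * y


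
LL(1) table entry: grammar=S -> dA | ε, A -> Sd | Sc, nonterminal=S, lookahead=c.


For [S, c]: ε is nullable and 'c' ∈ FOLLOW(S)
Entry: S -> ε


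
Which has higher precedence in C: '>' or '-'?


'-' is additive (level 9); '>' is relational (level 7)
Higher level binds tighter
'-' has higher precedence than '>'


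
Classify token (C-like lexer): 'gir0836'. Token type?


Pattern: letter/underscore followed by alphanumerics, not a keyword
Type: IDENTIFIER


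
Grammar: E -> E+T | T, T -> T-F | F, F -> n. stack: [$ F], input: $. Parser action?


'F' (not preceded by T-) is the handle for T -> F
Action: reduce (T -> F)


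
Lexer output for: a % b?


Scan left to right, longest-match per lexeme
Tokens: ID(a), OP(%), ID(b)


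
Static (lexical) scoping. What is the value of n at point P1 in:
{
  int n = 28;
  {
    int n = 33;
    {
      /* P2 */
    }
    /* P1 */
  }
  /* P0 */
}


n declared in the same block as P1
n = 33


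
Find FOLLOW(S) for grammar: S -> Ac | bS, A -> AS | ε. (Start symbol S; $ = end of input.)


$ ∈ FOLLOW(S). For each A -> αBβ: add FIRST(β)\{ε} to FOLLOW(B); if β nullable, add FOLLOW(A).
FOLLOW(S) = {$, b, c}


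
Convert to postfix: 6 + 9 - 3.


Left to right (same or higher precedence on left)
Postfix: 6 9 + 3 -


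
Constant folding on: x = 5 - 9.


5 - 9 = -4 at compile time
Optimized: x = -4


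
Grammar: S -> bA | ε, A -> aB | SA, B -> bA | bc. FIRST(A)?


Per alternative of A: FIRST(aB) = {a}; FIRST(SA) = {a, b}
FIRST(A) = {a, b}


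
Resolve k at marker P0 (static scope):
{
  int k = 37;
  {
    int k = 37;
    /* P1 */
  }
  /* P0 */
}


k declared in the same block as P0
k = 37


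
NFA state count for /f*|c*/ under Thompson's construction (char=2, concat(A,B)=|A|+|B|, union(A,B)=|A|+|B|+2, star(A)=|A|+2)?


Syntax tree has 2 char leaf(s), 1 union(s), 2 star(s)
chars contribute 2×2 = 4; each union adds +2; each star adds +2
Total: 4 + 2 + 4 = 10 states


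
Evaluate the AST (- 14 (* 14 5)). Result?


Evaluate inner: (* 14 5) = 70
Evaluate root: (- 14 70) = -56
Result: -56


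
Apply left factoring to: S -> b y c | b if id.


Common prefix: 'b'
Factored: S -> b S', S' -> y c | if id


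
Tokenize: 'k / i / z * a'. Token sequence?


Scan left to right, longest-match per lexeme
Tokens: ID(k), OP(/), ID(i), OP(/), ID(z), OP(*), ID(a)


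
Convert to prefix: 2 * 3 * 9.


left-to-right (same/higher precedence on left): tree is (* (* 2 3) 9)
Prefix: * * 2 3 9


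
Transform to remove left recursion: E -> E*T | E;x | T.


Left-recursive alternatives: E*T, E;x; non-recursive: T
Introduce E': E -> TE', E' -> *TE' | ;xE' | ε


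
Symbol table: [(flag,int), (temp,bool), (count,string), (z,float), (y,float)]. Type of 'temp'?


Lookup 'temp' → type bool


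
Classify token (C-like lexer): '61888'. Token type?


Pattern: digits only
Type: INTEGER_LITERAL


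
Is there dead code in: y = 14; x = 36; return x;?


y is assigned but never read
Dead: 'y = 14'


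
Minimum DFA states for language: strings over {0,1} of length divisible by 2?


Track length mod 2: states 0..1, accept at 0
Minimal DFA: 2 states


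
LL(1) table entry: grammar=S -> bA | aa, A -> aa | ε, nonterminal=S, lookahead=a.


For [S, a]: 'a' ∈ FIRST(aa)
Entry: S -> aa


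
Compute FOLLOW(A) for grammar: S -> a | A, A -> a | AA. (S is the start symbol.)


$ ∈ FOLLOW(S). For each A -> αBβ: add FIRST(β)\{ε} to FOLLOW(B); if β nullable, add FOLLOW(A).
FOLLOW(A) = {$, a}


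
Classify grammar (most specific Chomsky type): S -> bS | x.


Right-linear: every RHS is a terminal or a terminal followed by one nonterminal
Classification: Type 3 (Regular)


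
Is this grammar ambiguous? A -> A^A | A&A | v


'v^v&v' has two parse trees (no precedence encoded between ^ and &)
Ambiguous


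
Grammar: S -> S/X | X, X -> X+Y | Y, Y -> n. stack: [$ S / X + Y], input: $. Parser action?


handle 'X+Y' on top
Action: reduce (X -> X+Y)


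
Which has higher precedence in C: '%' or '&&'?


'%' is multiplicative (level 10); '&&' is logical AND (level 2)
Higher level binds tighter
'%' has higher precedence than '&&'


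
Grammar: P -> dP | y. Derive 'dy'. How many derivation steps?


Derivation: P => dP => dy
Steps: 2


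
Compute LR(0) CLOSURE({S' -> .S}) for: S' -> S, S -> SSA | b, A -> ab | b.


Start: S' -> .S
For each item with dot before a nonterminal B, add B -> .γ for every B-production
Closure: [S' -> .S, S -> .SSA, S -> .b]


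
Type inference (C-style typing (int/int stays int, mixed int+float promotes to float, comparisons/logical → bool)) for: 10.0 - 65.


Operand types: float - int
Rule: mixed int/float promotes to float; int/int stays int
Result type: float


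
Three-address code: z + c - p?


Break into single-operator statements:
t1 = z + c
t2 = t1 - p


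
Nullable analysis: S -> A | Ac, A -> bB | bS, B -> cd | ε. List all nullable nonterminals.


A nonterminal is nullable iff some alternative derives ε (directly, or every symbol in it is nullable)
Nullable: {B}


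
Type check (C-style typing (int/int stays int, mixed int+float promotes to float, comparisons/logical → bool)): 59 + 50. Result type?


Operand types: int + int
Rule: mixed int/float promotes to float; int/int stays int
Result type: int


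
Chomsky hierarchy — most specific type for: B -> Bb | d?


Left-linear: every RHS is a terminal or one nonterminal followed by a terminal
Classification: Type 3 (Regular)


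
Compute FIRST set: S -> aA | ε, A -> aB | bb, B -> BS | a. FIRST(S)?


Per alternative of S: FIRST(aA) = {a}; FIRST(ε) = {ε}
FIRST(S) = {a, ε}


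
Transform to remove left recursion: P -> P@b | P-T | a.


Left-recursive alternatives: P@b, P-T; non-recursive: a
Introduce P': P -> aP', P' -> @bP' | -TP' | ε


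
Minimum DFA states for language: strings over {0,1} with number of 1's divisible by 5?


Track (count of 1) mod 5: states 0..4, accept at 0
Minimal DFA: 5 states


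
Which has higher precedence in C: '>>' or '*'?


'*' is multiplicative (level 10); '>>' is shift (level 8)
Higher level binds tighter
'*' has higher precedence than '>>'


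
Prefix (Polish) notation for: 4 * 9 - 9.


left-to-right (same/higher precedence on left): tree is (- (* 4 9) 9)
Prefix: - * 4 9 9


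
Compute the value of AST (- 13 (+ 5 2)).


Evaluate inner: (+ 5 2) = 7
Evaluate root: (- 13 7) = 6
Result: 6


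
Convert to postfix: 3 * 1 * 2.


Left to right (same or higher precedence on left)
Postfix: 3 1 * 2 *


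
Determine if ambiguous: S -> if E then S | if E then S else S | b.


dangling else: 'if E then if E then b else b' parses two ways
Ambiguous


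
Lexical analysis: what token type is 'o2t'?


Pattern: letter/underscore followed by alphanumerics, not a keyword
Type: IDENTIFIER


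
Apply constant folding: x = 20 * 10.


20 * 10 = 200 at compile time
Optimized: x = 200


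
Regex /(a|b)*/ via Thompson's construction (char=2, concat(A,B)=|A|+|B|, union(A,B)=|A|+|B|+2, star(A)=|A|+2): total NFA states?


Syntax tree has 2 char leaf(s), 1 union(s), 1 star(s)
chars contribute 2×2 = 4; each union adds +2; each star adds +2
Total: 4 + 2 + 2 = 8 states


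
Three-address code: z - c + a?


Break into single-operator statements:
t1 = z - c
t2 = t1 + a


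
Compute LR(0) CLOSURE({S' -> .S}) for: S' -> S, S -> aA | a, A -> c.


Start: S' -> .S
For each item with dot before a nonterminal B, add B -> .γ for every B-production
Closure: [S' -> .S, S -> .aA, S -> .a]


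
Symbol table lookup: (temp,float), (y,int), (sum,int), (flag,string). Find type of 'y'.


Lookup 'y' → type int


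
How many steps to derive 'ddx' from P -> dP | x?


Derivation: P => dP => ddP => ddx
Steps: 3


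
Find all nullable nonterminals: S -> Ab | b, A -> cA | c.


A nonterminal is nullable iff some alternative derives ε (directly, or every symbol in it is nullable)
Nullable: {}


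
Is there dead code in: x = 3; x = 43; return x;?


first assignment to x is overwritten before any read
Dead: 'x = 3'


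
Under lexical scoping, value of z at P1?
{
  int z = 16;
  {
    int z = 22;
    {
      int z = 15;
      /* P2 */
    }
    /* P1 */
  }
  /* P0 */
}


z declared in the same block as P1
z = 22


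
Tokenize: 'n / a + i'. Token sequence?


Scan left to right, longest-match per lexeme
Tokens: ID(n), OP(/), ID(a), OP(+), ID(i)


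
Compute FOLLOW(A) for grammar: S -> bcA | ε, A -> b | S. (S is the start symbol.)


$ ∈ FOLLOW(S). For each A -> αBβ: add FIRST(β)\{ε} to FOLLOW(B); if β nullable, add FOLLOW(A).
FOLLOW(A) = {$}


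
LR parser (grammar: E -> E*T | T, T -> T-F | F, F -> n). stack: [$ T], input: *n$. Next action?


lookahead ∉ {-} so T won't extend; reduce E -> T
Action: reduce (E -> T)


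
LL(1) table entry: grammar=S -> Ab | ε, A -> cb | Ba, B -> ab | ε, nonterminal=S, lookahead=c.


For [S, c]: 'c' ∈ FIRST(Ab)
Entry: S -> Ab


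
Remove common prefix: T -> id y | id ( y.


Common prefix: 'id'
Factored: T -> id T', T' -> y | ( y


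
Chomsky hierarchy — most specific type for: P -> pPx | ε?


Single nonterminal LHS, but p^n x^n is not regular
Classification: Type 2 (Context-Free)


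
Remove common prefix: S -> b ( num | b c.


Common prefix: 'b'
Factored: S -> b S', S' -> ( num | c


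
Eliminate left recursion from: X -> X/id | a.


Left-recursive alternatives: X/id; non-recursive: a
Introduce X': X -> aX', X' -> /idX' | ε


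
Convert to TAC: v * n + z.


Break into single-operator statements:
t1 = v * n
t2 = t1 + z


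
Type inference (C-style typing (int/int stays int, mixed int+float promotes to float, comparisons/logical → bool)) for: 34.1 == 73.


Operand types: float == int
Rule: comparison yields bool
Result type: bool


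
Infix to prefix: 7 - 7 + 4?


left-to-right (same/higher precedence on left): tree is (+ (- 7 7) 4)
Prefix: + - 7 7 4


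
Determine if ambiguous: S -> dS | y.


right-linear, alternatives start with distinct terminals 'd' vs 'y': unique leftmost derivation
Unambiguous


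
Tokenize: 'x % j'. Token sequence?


Scan left to right, longest-match per lexeme
Tokens: ID(x), OP(%), ID(j)


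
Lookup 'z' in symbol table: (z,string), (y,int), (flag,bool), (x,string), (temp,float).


Lookup 'z' → type string


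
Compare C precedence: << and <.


'<<' is shift (level 8); '<' is relational (level 7)
Higher level binds tighter
'<<' has higher precedence than '<'


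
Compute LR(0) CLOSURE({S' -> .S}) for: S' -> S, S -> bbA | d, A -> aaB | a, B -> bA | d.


Start: S' -> .S
For each item with dot before a nonterminal B, add B -> .γ for every B-production
Closure: [S' -> .S, S -> .bbA, S -> .d]


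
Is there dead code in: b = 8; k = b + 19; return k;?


b is read by k's definition; k is returned
No dead code


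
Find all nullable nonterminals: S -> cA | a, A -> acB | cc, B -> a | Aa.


A nonterminal is nullable iff some alternative derives ε (directly, or every symbol in it is nullable)
Nullable: {}


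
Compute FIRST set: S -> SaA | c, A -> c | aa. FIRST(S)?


Per alternative of S: FIRST(SaA) = {c}; FIRST(c) = {c}
FIRST(S) = {c}


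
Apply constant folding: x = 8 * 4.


8 * 4 = 32 at compile time
Optimized: x = 32


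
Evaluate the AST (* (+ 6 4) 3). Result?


Evaluate inner: (+ 6 4) = 10
Evaluate root: (* 10 3) = 30
Result: 30


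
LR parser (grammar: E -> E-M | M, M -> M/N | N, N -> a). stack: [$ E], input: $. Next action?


start symbol E on stack, input exhausted
Action: accept


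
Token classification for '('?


Pattern: delimiter/punctuation
Type: PUNCTUATION


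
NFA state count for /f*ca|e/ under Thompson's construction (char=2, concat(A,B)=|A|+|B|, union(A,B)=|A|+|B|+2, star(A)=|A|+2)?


Syntax tree has 4 char leaf(s), 1 union(s), 1 star(s)
chars contribute 4×2 = 8; each union adds +2; each star adds +2
Total: 8 + 2 + 2 = 12 states


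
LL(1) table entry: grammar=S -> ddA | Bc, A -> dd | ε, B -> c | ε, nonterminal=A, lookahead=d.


For [A, d]: 'd' ∈ FIRST(dd)
Entry: A -> dd


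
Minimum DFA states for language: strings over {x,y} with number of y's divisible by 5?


Track (count of y) mod 5: states 0..4, accept at 0
Minimal DFA: 5 states


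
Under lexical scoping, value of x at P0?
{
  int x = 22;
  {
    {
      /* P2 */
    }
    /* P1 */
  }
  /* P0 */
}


x declared in the same block as P0
x = 22


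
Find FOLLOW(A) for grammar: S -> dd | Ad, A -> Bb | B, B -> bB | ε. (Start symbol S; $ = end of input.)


$ ∈ FOLLOW(S). For each A -> αBβ: add FIRST(β)\{ε} to FOLLOW(B); if β nullable, add FOLLOW(A).
FOLLOW(A) = {d}


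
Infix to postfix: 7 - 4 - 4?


Left to right (same or higher precedence on left)
Postfix: 7 4 - 4 -


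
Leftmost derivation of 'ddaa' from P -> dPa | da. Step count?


Derivation: P => dPa => ddaa
Steps: 2


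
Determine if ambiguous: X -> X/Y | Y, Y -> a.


precedence layered via separate nonterminal Y: deterministic
Unambiguous


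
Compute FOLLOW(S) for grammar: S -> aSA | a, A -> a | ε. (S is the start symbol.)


$ ∈ FOLLOW(S). For each A -> αBβ: add FIRST(β)\{ε} to FOLLOW(B); if β nullable, add FOLLOW(A).
FOLLOW(S) = {$, a}


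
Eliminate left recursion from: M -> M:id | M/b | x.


Left-recursive alternatives: M:id, M/b; non-recursive: x
Introduce M': M -> xM', M' -> :idM' | /bM' | ε


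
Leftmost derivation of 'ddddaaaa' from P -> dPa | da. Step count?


Derivation: P => dPa => ddPaa => dddPaaa => ddddaaaa
Steps: 4


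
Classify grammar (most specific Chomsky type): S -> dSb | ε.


Single nonterminal LHS, but d^n b^n is not regular
Classification: Type 2 (Context-Free)


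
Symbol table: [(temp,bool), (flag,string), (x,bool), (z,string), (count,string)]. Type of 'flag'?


Lookup 'flag' → type string


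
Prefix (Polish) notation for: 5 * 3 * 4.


left-to-right (same/higher precedence on left): tree is (* (* 5 3) 4)
Prefix: * * 5 3 4


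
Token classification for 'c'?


Pattern: letter/underscore followed by alphanumerics, not a keyword
Type: IDENTIFIER


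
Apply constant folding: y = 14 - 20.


14 - 20 = -6 at compile time
Optimized: y = -6


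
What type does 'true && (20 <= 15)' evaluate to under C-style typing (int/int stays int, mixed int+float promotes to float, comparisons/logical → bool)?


Operand types: bool && bool
Rule: logical operators take bool operands and yield bool
Result type: bool


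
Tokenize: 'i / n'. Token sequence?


Scan left to right, longest-match per lexeme
Tokens: ID(i), OP(/), ID(n)


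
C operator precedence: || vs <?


'<' is relational (level 7); '||' is logical OR (level 1)
Higher level binds tighter
'<' has higher precedence than '||'


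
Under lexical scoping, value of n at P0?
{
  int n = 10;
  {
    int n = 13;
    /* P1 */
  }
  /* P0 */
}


n declared in the same block as P0
n = 10


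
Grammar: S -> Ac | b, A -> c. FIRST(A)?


Per alternative of A: FIRST(c) = {c}
FIRST(A) = {c}


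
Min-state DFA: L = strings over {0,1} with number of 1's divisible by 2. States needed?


Track (count of 1) mod 2: states 0..1, accept at 0
Minimal DFA: 2 states


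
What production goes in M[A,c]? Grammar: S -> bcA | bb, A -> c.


For [A, c]: 'c' ∈ FIRST(c)
Entry: A -> c


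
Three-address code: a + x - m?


Break into single-operator statements:
t1 = a + x
t2 = t1 - m


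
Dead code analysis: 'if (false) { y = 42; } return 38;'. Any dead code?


condition is constant false, so the whole block is unreachable
Dead: 'if (false) { y = 42; }'


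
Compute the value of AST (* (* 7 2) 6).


Evaluate inner: (* 7 2) = 14
Evaluate root: (* 14 6) = 84
Result: 84


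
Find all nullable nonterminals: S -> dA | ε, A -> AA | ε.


A nonterminal is nullable iff some alternative derives ε (directly, or every symbol in it is nullable)
Nullable: {A, S}


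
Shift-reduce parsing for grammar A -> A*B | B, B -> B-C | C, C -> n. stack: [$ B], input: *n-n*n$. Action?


lookahead ∉ {-} so B won't extend; reduce A -> B
Action: reduce (A -> B)


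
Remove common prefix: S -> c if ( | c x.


Common prefix: 'c'
Factored: S -> c S', S' -> if ( | x


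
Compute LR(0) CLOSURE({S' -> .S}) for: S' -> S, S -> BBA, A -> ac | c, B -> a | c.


Start: S' -> .S
For each item with dot before a nonterminal B, add B -> .γ for every B-production
Closure: [S' -> .S, S -> .BBA, B -> .a, B -> .c]


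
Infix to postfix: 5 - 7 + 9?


Left to right (same or higher precedence on left)
Postfix: 5 7 - 9 +


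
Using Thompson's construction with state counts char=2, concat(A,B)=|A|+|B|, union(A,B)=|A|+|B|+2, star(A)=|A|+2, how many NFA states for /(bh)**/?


Syntax tree has 2 char leaf(s), 0 union(s), 2 star(s)
chars contribute 2×2 = 4; each union adds +2; each star adds +2
Total: 4 + 0 + 4 = 8 states


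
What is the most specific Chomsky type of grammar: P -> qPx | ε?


Single nonterminal LHS, but q^n x^n is not regular
Classification: Type 2 (Context-Free)


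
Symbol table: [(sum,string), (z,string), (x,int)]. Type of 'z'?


Lookup 'z' → type string


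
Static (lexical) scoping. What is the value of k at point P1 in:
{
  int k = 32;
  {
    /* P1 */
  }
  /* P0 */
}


P1's block does not declare k; resolves to the enclosing declaration at depth 0
k = 32


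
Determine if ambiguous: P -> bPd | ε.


balanced b^n…d^n: each string has a unique parse
Unambiguous


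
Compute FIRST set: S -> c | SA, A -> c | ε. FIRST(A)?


Per alternative of A: FIRST(c) = {c}; FIRST(ε) = {ε}
FIRST(A) = {c, ε}


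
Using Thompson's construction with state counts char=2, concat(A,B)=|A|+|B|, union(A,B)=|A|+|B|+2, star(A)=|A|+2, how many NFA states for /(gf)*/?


Syntax tree has 2 char leaf(s), 0 union(s), 1 star(s)
chars contribute 2×2 = 4; each union adds +2; each star adds +2
Total: 4 + 0 + 2 = 6 states


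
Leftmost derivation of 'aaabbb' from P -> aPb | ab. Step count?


Derivation: P => aPb => aaPbb => aaabbb
Steps: 3


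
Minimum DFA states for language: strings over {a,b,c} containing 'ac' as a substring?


KMP-style automaton: 2 progress states + 1 absorbing accept = 3
Minimal DFA: 3 states


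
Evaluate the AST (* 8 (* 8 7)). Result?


Evaluate inner: (* 8 7) = 56
Evaluate root: (* 8 56) = 448
Result: 448


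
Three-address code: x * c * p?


Break into single-operator statements:
t1 = x * c
t2 = t1 * p


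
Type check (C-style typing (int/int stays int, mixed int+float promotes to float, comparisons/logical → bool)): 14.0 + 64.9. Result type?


Operand types: float + float
Rule: mixed int/float promotes to float; int/int stays int
Result type: float


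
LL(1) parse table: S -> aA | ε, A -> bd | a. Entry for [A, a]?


For [A, a]: 'a' ∈ FIRST(a)
Entry: A -> a


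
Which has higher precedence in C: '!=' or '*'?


'*' is multiplicative (level 10); '!=' is equality (level 6)
Higher level binds tighter
'*' has higher precedence than '!='


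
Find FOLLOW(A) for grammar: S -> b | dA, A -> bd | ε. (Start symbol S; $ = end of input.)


$ ∈ FOLLOW(S). For each A -> αBβ: add FIRST(β)\{ε} to FOLLOW(B); if β nullable, add FOLLOW(A).
FOLLOW(A) = {$}


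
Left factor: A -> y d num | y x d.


Common prefix: 'y'
Factored: A -> y A', A' -> d num | x d


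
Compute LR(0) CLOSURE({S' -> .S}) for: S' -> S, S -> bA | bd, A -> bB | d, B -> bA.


Start: S' -> .S
For each item with dot before a nonterminal B, add B -> .γ for every B-production
Closure: [S' -> .S, S -> .bA, S -> .bd]


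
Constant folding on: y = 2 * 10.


2 * 10 = 20 at compile time
Optimized: y = 20


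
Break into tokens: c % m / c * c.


Scan left to right, longest-match per lexeme
Tokens: ID(c), OP(%), ID(m), OP(/), ID(c), OP(*), ID(c)


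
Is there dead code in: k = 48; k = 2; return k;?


first assignment to k is overwritten before any read
Dead: 'k = 48'


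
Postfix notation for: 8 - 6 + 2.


Left to right (same or higher precedence on left)
Postfix: 8 6 - 2 +


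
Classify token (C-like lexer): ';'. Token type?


Pattern: delimiter/punctuation
Type: PUNCTUATION


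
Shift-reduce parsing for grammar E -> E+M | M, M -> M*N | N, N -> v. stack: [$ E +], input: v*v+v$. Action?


no handle ('E+' is not any RHS); shift 'v'
Action: shift


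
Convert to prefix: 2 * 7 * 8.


left-to-right (same/higher precedence on left): tree is (* (* 2 7) 8)
Prefix: * * 2 7 8


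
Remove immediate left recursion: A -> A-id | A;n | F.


Left-recursive alternatives: A-id, A;n; non-recursive: F
Introduce A': A -> FA', A' -> -idA' | ;nA' | ε


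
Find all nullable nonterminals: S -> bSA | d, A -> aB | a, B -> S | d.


A nonterminal is nullable iff some alternative derives ε (directly, or every symbol in it is nullable)
Nullable: {}


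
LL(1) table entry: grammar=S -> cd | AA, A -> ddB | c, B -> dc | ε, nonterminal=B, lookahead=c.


For [B, c]: ε is nullable and 'c' ∈ FOLLOW(B)
Entry: B -> ε


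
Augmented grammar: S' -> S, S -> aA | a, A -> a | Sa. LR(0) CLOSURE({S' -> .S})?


Start: S' -> .S
For each item with dot before a nonterminal B, add B -> .γ for every B-production
Closure: [S' -> .S, S -> .aA, S -> .a]


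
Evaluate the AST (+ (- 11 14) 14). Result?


Evaluate inner: (- 11 14) = -3
Evaluate root: (+ -3 14) = 11
Result: 11


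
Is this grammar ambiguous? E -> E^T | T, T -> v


precedence layered via separate nonterminal T: deterministic
Unambiguous


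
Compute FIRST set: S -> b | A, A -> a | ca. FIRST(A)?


Per alternative of A: FIRST(a) = {a}; FIRST(ca) = {c}
FIRST(A) = {a, c}


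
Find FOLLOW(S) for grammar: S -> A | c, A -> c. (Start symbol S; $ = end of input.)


$ ∈ FOLLOW(S). For each A -> αBβ: add FIRST(β)\{ε} to FOLLOW(B); if β nullable, add FOLLOW(A).
FOLLOW(S) = {$}


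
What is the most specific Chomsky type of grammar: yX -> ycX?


LHS has context (more than one symbol) and |LHS| ≤ |RHS|
Classification: Type 1 (Context-Sensitive)


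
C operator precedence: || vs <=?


'<=' is relational (level 7); '||' is logical OR (level 1)
Higher level binds tighter
'<=' has higher precedence than '||'


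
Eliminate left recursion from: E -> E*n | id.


Left-recursive alternatives: E*n; non-recursive: id
Introduce E': E -> idE', E' -> *nE' | ε


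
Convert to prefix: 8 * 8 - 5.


left-to-right (same/higher precedence on left): tree is (- (* 8 8) 5)
Prefix: - * 8 8 5


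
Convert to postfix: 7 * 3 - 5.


Left to right (same or higher precedence on left)
Postfix: 7 3 * 5 -


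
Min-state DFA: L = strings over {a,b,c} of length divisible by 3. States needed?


Track length mod 3: states 0..2, accept at 0
Minimal DFA: 3 states


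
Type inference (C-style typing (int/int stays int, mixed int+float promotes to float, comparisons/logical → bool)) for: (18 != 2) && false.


Operand types: bool && bool
Rule: logical operators take bool operands and yield bool
Result type: bool


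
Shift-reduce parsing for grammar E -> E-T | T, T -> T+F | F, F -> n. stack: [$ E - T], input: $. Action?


handle 'E-T' on top; lookahead ∈ FOLLOW(E) = {-, $}
Action: reduce (E -> E-T)


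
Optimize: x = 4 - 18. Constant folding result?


4 - 18 = -14 at compile time
Optimized: x = -14


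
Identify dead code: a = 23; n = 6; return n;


a is assigned but never read
Dead: 'a = 23'


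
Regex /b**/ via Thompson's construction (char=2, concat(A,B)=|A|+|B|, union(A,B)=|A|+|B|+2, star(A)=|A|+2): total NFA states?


Syntax tree has 1 char leaf(s), 0 union(s), 2 star(s)
chars contribute 1×2 = 2; each union adds +2; each star adds +2
Total: 2 + 0 + 4 = 6 states


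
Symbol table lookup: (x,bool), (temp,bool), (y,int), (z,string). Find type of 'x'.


Lookup 'x' → type bool


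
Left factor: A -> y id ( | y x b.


Common prefix: 'y'
Factored: A -> y A', A' -> id ( | x b


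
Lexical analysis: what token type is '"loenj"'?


Pattern: double-quoted sequence
Type: STRING_LITERAL


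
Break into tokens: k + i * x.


Scan left to right, longest-match per lexeme
Tokens: ID(k), OP(+), ID(i), OP(*), ID(x)


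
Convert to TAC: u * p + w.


Break into single-operator statements:
t1 = u * p
t2 = t1 + w


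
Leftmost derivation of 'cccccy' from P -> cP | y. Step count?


Derivation: P => cP => ccP => cccP => ccccP => cccccP => cccccy
Steps: 6


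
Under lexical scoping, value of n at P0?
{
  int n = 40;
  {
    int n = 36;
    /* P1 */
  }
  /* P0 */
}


n declared in the same block as P0
n = 40


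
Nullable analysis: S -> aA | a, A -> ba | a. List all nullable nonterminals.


A nonterminal is nullable iff some alternative derives ε (directly, or every symbol in it is nullable)
Nullable: {}


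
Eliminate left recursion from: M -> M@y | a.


Left-recursive alternatives: M@y; non-recursive: a
Introduce M': M -> aM', M' -> @yM' | ε


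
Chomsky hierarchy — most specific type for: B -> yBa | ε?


Single nonterminal LHS, but y^n a^n is not regular
Classification: Type 2 (Context-Free)


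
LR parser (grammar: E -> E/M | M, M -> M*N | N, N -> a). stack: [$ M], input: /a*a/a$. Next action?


lookahead ∉ {*} so M won't extend; reduce E -> M
Action: reduce (E -> M)


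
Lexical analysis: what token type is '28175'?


Pattern: digits only
Type: INTEGER_LITERAL


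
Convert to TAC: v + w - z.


Break into single-operator statements:
t1 = v + w
t2 = t1 - z


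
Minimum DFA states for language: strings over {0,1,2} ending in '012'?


Track the longest suffix of input matching a prefix of '012': 4 classes (prefixes of length 0..3)
Minimal DFA: 4 states


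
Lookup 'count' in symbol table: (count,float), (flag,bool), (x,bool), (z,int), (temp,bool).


Lookup 'count' → type float


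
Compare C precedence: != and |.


'!=' is equality (level 6); '|' is bitwise OR (level 3)
Higher level binds tighter
'!=' has higher precedence than '|'


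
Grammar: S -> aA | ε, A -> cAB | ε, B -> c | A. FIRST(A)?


Per alternative of A: FIRST(cAB) = {c}; FIRST(ε) = {ε}
FIRST(A) = {c, ε}


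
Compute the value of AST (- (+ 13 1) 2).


Evaluate inner: (+ 13 1) = 14
Evaluate root: (- 14 2) = 12
Result: 12


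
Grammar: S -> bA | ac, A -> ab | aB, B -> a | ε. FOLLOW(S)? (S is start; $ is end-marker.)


$ ∈ FOLLOW(S). For each A -> αBβ: add FIRST(β)\{ε} to FOLLOW(B); if β nullable, add FOLLOW(A).
FOLLOW(S) = {$}


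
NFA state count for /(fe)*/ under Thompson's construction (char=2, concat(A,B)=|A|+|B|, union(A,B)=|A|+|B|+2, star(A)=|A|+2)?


Syntax tree has 2 char leaf(s), 0 union(s), 1 star(s)
chars contribute 2×2 = 4; each union adds +2; each star adds +2
Total: 4 + 0 + 2 = 6 states


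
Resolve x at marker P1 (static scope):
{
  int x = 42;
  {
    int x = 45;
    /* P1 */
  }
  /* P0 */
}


x declared in the same block as P1
x = 45


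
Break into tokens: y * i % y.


Scan left to right, longest-match per lexeme
Tokens: ID(y), OP(*), ID(i), OP(%), ID(y)


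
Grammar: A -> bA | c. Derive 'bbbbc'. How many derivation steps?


Derivation: A => bA => bbA => bbbA => bbbbA => bbbbc
Steps: 5


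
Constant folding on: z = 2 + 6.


2 + 6 = 8 at compile time
Optimized: z = 8


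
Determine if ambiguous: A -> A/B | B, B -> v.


precedence layered via separate nonterminal B: deterministic
Unambiguous


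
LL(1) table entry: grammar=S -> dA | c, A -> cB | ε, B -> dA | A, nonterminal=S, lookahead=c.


For [S, c]: 'c' ∈ FIRST(c)
Entry: S -> c


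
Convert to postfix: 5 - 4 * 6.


* has higher precedence, evaluate 4*6 first
Postfix: 5 4 6 * -


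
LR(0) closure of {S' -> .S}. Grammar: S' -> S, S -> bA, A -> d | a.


Start: S' -> .S
For each item with dot before a nonterminal B, add B -> .γ for every B-production
Closure: [S' -> .S, S -> .bA]


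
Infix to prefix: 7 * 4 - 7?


left-to-right (same/higher precedence on left): tree is (- (* 7 4) 7)
Prefix: - * 7 4 7


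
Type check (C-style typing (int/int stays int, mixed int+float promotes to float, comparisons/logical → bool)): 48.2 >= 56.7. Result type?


Operand types: float >= float
Rule: comparison yields bool
Result type: bool


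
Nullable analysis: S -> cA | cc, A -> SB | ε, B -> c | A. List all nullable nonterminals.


A nonterminal is nullable iff some alternative derives ε (directly, or every symbol in it is nullable)
Nullable: {A, B}


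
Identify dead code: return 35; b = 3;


statement follows a return and is unreachable
Dead: 'b = 3'


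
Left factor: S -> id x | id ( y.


Common prefix: 'id'
Factored: S -> id S', S' -> x | ( y


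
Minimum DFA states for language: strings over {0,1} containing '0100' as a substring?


KMP-style automaton: 4 progress states + 1 absorbing accept = 5
Minimal DFA: 5 states


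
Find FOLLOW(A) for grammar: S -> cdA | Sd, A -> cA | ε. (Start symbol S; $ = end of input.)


$ ∈ FOLLOW(S). For each A -> αBβ: add FIRST(β)\{ε} to FOLLOW(B); if β nullable, add FOLLOW(A).
FOLLOW(A) = {$, d}


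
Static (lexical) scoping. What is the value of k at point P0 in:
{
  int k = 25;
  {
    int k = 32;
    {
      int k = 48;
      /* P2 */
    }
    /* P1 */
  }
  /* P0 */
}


k declared in the same block as P0
k = 25


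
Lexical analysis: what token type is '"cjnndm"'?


Pattern: double-quoted sequence
Type: STRING_LITERAL


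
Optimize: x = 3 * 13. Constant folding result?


3 * 13 = 39 at compile time
Optimized: x = 39


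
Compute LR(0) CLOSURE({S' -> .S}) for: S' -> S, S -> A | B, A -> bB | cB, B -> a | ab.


Start: S' -> .S
For each item with dot before a nonterminal B, add B -> .γ for every B-production
Closure: [S' -> .S, S -> .A, S -> .B, A -> .bB, A -> .cB, B -> .a, B -> .ab]


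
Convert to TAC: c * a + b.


Break into single-operator statements:
t1 = c * a
t2 = t1 + b


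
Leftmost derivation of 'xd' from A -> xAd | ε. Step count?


Derivation: A => xAd => xd
Steps: 2


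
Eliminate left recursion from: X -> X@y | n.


Left-recursive alternatives: X@y; non-recursive: n
Introduce X': X -> nX', X' -> @yX' | ε


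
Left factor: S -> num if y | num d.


Common prefix: 'num'
Factored: S -> num S', S' -> if y | d


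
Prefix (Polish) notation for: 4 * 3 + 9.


left-to-right (same/higher precedence on left): tree is (+ (* 4 3) 9)
Prefix: + * 4 3 9


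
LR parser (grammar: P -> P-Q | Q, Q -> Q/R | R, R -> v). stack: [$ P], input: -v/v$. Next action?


shift '-' to continue P -> P-Q
Action: shift


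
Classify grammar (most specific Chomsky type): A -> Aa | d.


Left-linear: every RHS is a terminal or one nonterminal followed by a terminal
Classification: Type 3 (Regular)


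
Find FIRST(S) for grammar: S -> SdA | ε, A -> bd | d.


Per alternative of S: FIRST(SdA) = {d}; FIRST(ε) = {ε}
FIRST(S) = {d, ε}


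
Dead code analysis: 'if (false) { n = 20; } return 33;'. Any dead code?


condition is constant false, so the whole block is unreachable
Dead: 'if (false) { n = 20; }'


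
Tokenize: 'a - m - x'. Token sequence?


Scan left to right, longest-match per lexeme
Tokens: ID(a), OP(-), ID(m), OP(-), ID(x)


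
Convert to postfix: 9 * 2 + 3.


Left to right (same or higher precedence on left)
Postfix: 9 2 * 3 +


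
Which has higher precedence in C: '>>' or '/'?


'/' is multiplicative (level 10); '>>' is shift (level 8)
Higher level binds tighter
'/' has higher precedence than '>>'


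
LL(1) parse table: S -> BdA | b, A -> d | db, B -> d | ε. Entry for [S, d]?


For [S, d]: 'd' ∈ FIRST(BdA)
Entry: S -> BdA


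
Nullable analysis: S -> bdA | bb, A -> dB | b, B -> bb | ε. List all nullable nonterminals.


A nonterminal is nullable iff some alternative derives ε (directly, or every symbol in it is nullable)
Nullable: {B}


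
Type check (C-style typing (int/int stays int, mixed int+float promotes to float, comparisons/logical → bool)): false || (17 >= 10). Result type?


Operand types: bool || bool
Rule: logical operators take bool operands and yield bool
Result type: bool


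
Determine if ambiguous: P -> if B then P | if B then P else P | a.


dangling else: 'if B then if B then a else a' parses two ways
Ambiguous


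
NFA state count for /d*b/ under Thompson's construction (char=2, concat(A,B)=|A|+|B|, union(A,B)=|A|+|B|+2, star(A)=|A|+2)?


Syntax tree has 2 char leaf(s), 0 union(s), 1 star(s)
chars contribute 2×2 = 4; each union adds +2; each star adds +2
Total: 4 + 0 + 2 = 6 states


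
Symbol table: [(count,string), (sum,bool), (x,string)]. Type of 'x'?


Lookup 'x' → type string
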